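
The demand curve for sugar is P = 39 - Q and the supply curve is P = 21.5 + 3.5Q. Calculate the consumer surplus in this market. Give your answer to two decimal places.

7.56

Setting demand equal to supply, 17.5 = 4.5Q, so Q* = 3.8889 and P* = 35.1111.
The demand choke price is 39, so CS = (1/2)(Q*)(39 - P*) = (1/2)(3.8889)(3.8889) = 7.5617.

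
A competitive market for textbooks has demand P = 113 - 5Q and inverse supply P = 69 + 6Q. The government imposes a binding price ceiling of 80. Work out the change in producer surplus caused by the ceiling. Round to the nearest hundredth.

-37.92

Free-market equilibrium: 113 - 5Q = 69 + 6Q gives Q* = 4, P* = 93.
At the ceiling price 80, quantity supplied is (80 - 69)/6 = 1.8333; supply is the short side, so Q = 1.8333 trades at P = 80.
PS goes from (1/2)(4)(24) = 48 to 10.0833 (computed as (80 - 69)(1.8333) - (1/2)(6)(1.8333)^2), a change of -37.9167.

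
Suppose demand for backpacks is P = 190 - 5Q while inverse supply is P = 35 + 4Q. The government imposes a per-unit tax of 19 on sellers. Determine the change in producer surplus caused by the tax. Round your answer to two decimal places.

-136.52

Without the tax, 190 - 5Q = 35 + 4Q so Q* = 17.2222 and P* = 103.8889.
With the tax, sellers need 19 more per unit: 190 - 5Q = 35 + 4Q + 19, so Q_t = 15.1111. Buyers pay P_b = 114.4444; sellers receive P_s = P_b - 19 = 95.4444.
Producers lose the trapezoid between P_s and P* out to Q_t plus the triangle from Q_t to Q*: change in PS = 456.6914 - 593.2099 = -136.5185.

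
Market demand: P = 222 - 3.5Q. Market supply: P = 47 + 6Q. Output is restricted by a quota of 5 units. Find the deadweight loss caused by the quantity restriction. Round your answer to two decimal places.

855.59

Without the quota, 222 - 3.5Q = 47 + 6Q gives Q* = 18.4211.
At Q = 5 the demand price is 222 - 3.5(5) = 204.5 and the supply price is 47 + 6(5) = 77.
Deadweight loss is the triangle between the curves from 5 to 18.4211: (1/2)(204.5 - 77)(18.4211 - 5) = 855.5921.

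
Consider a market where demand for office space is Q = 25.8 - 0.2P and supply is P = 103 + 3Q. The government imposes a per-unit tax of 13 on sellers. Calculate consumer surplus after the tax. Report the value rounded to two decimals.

6.60

Rewriting demand in inverse form: P = 129 - 5Q.
Without the tax, 129 - 5Q = 103 + 3Q so Q* = 3.25 and P* = 112.75.
A tax on sellers shifts supply up by 13: 129 - 5Q = 103 + 3Q + 13, so Q_t = 1.625. Buyers pay P_b = 120.875; sellers receive P_s = P_b - 13 = 107.875.
Consumer surplus is the triangle under demand above P_b: (1/2)(1.625)(129 - 120.875) = 6.6016.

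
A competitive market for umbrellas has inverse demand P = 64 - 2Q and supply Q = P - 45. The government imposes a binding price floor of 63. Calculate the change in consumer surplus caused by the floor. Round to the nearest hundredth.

-39.86

Rewriting supply in inverse form: P = 45 + Q.
Without the control, 64 - 2Q = 45 + Q so Q* = 6.3333 and P* = 51.3333.
At P = 63, buyers demand (64 - 63)/2 = 0.5 while sellers would supply more, so the quantity traded is 0.5 at price 63.
CS goes from (1/2)(6.3333)(12.6667) = 40.1111 to 0.25 (computed as (64 - 63)(0.5) - (1/2)(2)(0.5)^2), a change of -39.8611.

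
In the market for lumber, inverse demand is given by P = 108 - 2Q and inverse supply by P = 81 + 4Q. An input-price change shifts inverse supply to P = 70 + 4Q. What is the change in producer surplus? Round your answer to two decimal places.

39.72

Initial equilibrium: Q_0 = 4.5, P_0 = 99; CS_0 = (1/2)(4.5)(9) = 20.25, PS_0 = (1/2)(4.5)(18) = 40.5.
New equilibrium: 108 - 2Q = 70 + 4Q gives Q_1 = 6.3333, P_1 = 95.3333; CS_1 = 40.1111, PS_1 = 80.2222.
Change in producer surplus = 80.2222 - 40.5 = 39.7222.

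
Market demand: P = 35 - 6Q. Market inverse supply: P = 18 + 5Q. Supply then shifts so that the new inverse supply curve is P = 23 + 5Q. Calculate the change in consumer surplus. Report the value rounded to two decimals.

Initial equilibrium: Q_0 = 1.5455, P_0 = 25.7273; CS_0 = (1/2)(1.5455)(9.2727) = 7.1653, PS_0 = (1/2)(1.5455)(7.7273) = 5.9711.
New equilibrium: 35 - 6Q = 23 + 5Q gives Q_1 = 1.0909, P_1 = 28.4545; CS_1 = 3.5702, PS_1 = 2.9752.
Change in consumer surplus = 3.5702 - 7.1653 = -3.595.

-3.60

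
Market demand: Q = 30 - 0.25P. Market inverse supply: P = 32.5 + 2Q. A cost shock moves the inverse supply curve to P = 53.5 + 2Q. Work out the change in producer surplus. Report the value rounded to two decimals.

Rewriting demand in inverse form: P = 120 - 4Q.
Initial equilibrium: Q_0 = 14.5833, P_0 = 61.6667; CS_0 = (1/2)(14.5833)(58.3333) = 425.3472, PS_0 = (1/2)(14.5833)(29.1667) = 212.6736.
New equilibrium: 120 - 4Q = 53.5 + 2Q gives Q_1 = 11.0833, P_1 = 75.6667; CS_1 = 245.6806, PS_1 = 122.8403.
Change in producer surplus = 122.8403 - 212.6736 = -89.8333.

-89.83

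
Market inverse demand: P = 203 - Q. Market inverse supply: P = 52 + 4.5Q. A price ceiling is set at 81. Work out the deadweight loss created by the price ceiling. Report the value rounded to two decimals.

Without the control, 203 - Q = 52 + 4.5Q so Q* = 27.4545 and P* = 175.5455.
At the ceiling price 81, quantity supplied is (81 - 52)/4.5 = 6.4444; supply is the short side, so Q = 6.4444 trades at P = 81.
At Q = 6.4444 the demand price is 196.5556 and the supply price is 81. Deadweight loss is the triangle between the curves from 6.4444 to 27.4545: (1/2)(196.5556 - 81)(27.4545 - 6.4444) = 1213.9169.

1213.92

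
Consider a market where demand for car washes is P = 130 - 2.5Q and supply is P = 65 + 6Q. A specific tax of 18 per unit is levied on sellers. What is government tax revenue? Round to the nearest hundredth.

Pre-tax equilibrium: 130 - 2.5Q = 65 + 6Q gives Q* = 7.6471, P* = 110.8824.
With the tax, sellers need 18 more per unit: 130 - 2.5Q = 65 + 6Q + 18, so Q_t = 5.5294. Buyers pay P_b = 116.1765; sellers receive P_s = P_b - 18 = 98.1765.
Tax revenue = t x Q_t = 18 x 5.5294 = 99.5294.

99.53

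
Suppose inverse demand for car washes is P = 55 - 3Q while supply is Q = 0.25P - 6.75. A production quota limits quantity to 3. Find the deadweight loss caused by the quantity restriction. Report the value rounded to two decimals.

3.50

Rewriting supply in inverse form: P = 27 + 4Q.
Unrestricted equilibrium: Q* = (55 - 27)/(3 + 4) = 4.
At Q = 3 the demand price is 55 - 3(3) = 46 and the supply price is 27 + 4(3) = 39.
DWL = (1/2)(gap between curves at 3) x (Q* - 3) = (1/2)(7)(1) = 3.5.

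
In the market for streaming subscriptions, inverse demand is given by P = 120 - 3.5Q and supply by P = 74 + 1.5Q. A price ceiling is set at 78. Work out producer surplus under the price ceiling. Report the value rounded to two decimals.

5.33

Free-market equilibrium: 120 - 3.5Q = 74 + 1.5Q gives Q* = 9.2, P* = 87.8.
At the ceiling price 78, quantity supplied is (78 - 74)/1.5 = 2.6667; supply is the short side, so Q = 2.6667 trades at P = 78.
PS is the triangle above supply below 78: (1/2)(2.6667)(78 - 74) = 5.3333.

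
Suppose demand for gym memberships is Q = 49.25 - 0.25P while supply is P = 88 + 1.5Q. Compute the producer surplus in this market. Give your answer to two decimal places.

294.57

Rewriting demand in inverse form: P = 197 - 4Q.
Setting demand equal to supply, 109 = 5.5Q, so Q* = 19.8182 and P* = 117.7273.
Producer surplus is the triangle above supply below P*: (1/2)(19.8182)(117.7273 - 88) = (1/2)(19.8182)(29.7273) = 294.5702.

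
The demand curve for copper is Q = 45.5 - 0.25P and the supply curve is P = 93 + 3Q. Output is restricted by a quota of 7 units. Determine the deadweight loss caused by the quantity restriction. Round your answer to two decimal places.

114.29

Rewriting demand in inverse form: P = 182 - 4Q.
Unrestricted equilibrium: Q* = (182 - 93)/(4 + 3) = 12.7143.
At Q = 7 the demand price is 182 - 4(7) = 154 and the supply price is 93 + 3(7) = 114.
DWL = (1/2)(gap between curves at 7) x (Q* - 7) = (1/2)(40)(5.7143) = 114.2857.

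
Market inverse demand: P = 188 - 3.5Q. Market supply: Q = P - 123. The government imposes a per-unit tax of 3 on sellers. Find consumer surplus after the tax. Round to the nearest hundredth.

332.20

Rewriting supply in inverse form: P = 123 + Q.
Pre-tax equilibrium: 188 - 3.5Q = 123 + Q gives Q* = 14.4444, P* = 137.4444.
With the tax, sellers need 3 more per unit: 188 - 3.5Q = 123 + Q + 3, so Q_t = 13.7778. Buyers pay P_b = 139.7778; sellers receive P_s = P_b - 3 = 136.7778.
CS = (1/2)(Q_t)(188 - P_b) = (1/2)(13.7778)(48.2222) = 332.1975.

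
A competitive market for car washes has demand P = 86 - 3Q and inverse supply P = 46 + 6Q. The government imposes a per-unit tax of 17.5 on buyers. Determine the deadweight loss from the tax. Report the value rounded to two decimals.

Without the tax, 86 - 3Q = 46 + 6Q so Q* = 4.4444 and P* = 72.6667.
With the tax, buyers' net willingness to pay falls by 17.5: (86 - 17.5) - 3Q = 46 + 6Q, so Q_t = 2.5. Buyers pay P_b = 78.5; sellers receive P_s = P_b - 17.5 = 61.
The welfare triangle lost has base Q* - Q_t = 1.9444 and height t = 17.5, so DWL = (1/2)(1.9444)(17.5) = 17.0139.

17.01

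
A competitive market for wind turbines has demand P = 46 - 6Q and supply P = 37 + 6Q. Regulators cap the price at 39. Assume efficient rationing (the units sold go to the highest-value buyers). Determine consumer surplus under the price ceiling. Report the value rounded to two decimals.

2.00

Without the control, 46 - 6Q = 37 + 6Q so Q* = 0.75 and P* = 41.5.
At the ceiling price 39, quantity supplied is (39 - 37)/6 = 0.3333; supply is the short side, so Q = 0.3333 trades at P = 39.
The demand price at Q = 0.3333 is 44. CS is the trapezoid between demand and 39 over [0, 0.3333]: (1/2)[(46 - 39) + (44 - 39)](0.3333) = 2.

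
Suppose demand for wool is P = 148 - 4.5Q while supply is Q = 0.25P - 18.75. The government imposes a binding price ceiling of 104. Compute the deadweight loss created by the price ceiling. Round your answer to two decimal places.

Rewriting supply in inverse form: P = 75 + 4Q.
Without the control, 148 - 4.5Q = 75 + 4Q so Q* = 8.5882 and P* = 109.3529.
At the ceiling price 104, quantity supplied is (104 - 75)/4 = 7.25; supply is the short side, so Q = 7.25 trades at P = 104.
The lost-trades triangle has base Q* - 7.25 = 1.3382 and height equal to the gap between the curves at Q = 7.25, which is 115.375 - 104 = 11.375. DWL = (1/2)(1.3382)(11.375) = 7.6112.

7.61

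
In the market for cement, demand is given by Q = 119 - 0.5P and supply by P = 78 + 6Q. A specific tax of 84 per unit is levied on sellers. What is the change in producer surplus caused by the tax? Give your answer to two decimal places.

Rewriting demand in inverse form: P = 238 - 2Q.
Without the tax, 238 - 2Q = 78 + 6Q so Q* = 20 and P* = 198.
A tax on sellers shifts supply up by 84: 238 - 2Q = 78 + 6Q + 84, so Q_t = 9.5. Buyers pay P_b = 219; sellers receive P_s = P_b - 84 = 135.
PS falls from (1/2)(20)(120) = 1200 to (1/2)(9.5)(57) = 270.75, a change of -929.25.

-929.25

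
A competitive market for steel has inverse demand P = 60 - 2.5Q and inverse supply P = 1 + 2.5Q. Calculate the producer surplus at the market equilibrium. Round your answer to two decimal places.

Setting demand equal to supply, 59 = 5Q, so Q* = 11.8 and P* = 30.5.
The supply curve's price intercept is 1, so PS = (1/2)(Q*)(P* - 1) = (1/2)(11.8)(29.5) = 174.05.

174.05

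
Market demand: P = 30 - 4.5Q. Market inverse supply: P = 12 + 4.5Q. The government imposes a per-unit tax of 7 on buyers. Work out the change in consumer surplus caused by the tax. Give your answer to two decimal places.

Without the tax, 30 - 4.5Q = 12 + 4.5Q so Q* = 2 and P* = 21.
A tax on buyers shifts demand down by 7: (30 - 7) - 4.5Q = 12 + 4.5Q, so Q_t = 1.2222. Buyers pay P_b = 24.5; sellers receive P_s = P_b - 7 = 17.5.
CS falls from (1/2)(2)(9) = 9 to (1/2)(1.2222)(5.5) = 3.3611, a change of -5.6389.

-5.64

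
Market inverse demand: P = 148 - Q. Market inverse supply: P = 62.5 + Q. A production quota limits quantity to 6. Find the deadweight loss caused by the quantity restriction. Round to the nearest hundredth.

Without the quota, 148 - Q = 62.5 + Q gives Q* = 42.75.
At Q = 6 the demand price is 148 - (6) = 142 and the supply price is 62.5 + (6) = 68.5.
DWL = (1/2)(gap between curves at 6) x (Q* - 6) = (1/2)(73.5)(36.75) = 1350.5625.

1350.56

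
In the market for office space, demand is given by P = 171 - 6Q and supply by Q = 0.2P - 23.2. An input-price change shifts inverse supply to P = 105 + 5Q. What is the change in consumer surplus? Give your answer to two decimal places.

33.00

Rewriting supply in inverse form: P = 116 + 5Q.
Initial equilibrium: Q_0 = 5, P_0 = 141; CS_0 = (1/2)(5)(30) = 75, PS_0 = (1/2)(5)(25) = 62.5.
New equilibrium: 171 - 6Q = 105 + 5Q gives Q_1 = 6, P_1 = 135; CS_1 = 108, PS_1 = 90.
Change in consumer surplus = 108 - 75 = 33.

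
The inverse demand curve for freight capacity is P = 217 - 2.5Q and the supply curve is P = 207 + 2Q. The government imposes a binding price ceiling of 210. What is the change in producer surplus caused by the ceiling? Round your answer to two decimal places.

-2.69

Without the control, 217 - 2.5Q = 207 + 2Q so Q* = 2.2222 and P* = 211.4444.
At the ceiling price 210, quantity supplied is (210 - 207)/2 = 1.5; supply is the short side, so Q = 1.5 trades at P = 210.
PS goes from (1/2)(2.2222)(4.4444) = 4.9383 to 2.25 (computed as (210 - 207)(1.5) - (1/2)(2)(1.5)^2), a change of -2.6883.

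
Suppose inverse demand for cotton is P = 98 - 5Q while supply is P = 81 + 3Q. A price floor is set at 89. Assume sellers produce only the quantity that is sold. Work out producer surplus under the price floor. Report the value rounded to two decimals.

9.54

Without the control, 98 - 5Q = 81 + 3Q so Q* = 2.125 and P* = 87.375.
At P = 89, buyers demand (98 - 89)/5 = 1.8 while sellers would supply more, so the quantity traded is 1.8 at price 89.
The supply price at Q = 1.8 is 86.4. PS is the trapezoid between 89 and supply over [0, 1.8]: (1/2)[(89 - 81) + (89 - 86.4)](1.8) = 9.54.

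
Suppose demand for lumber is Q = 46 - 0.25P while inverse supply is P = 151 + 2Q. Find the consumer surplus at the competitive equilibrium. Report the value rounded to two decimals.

Rewriting demand in inverse form: P = 184 - 4Q.
Equilibrium: 184 - 4Q = 151 + 2Q, so Q* = 5.5 and P* = 162.
CS is the area between the demand curve and P* from 0 to Q*: (1/2)(5.5)(22) = 60.5.

60.50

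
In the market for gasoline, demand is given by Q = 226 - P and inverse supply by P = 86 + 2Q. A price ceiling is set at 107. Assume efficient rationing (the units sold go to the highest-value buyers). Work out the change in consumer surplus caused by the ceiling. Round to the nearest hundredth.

Rewriting demand in inverse form: P = 226 - Q.
Without the control, 226 - Q = 86 + 2Q so Q* = 46.6667 and P* = 179.3333.
At P = 107, sellers supply (107 - 86)/2 = 10.5 while buyers want more, so the quantity traded is 10.5 at price 107.
CS goes from (1/2)(46.6667)(46.6667) = 1088.8889 to 1194.375 (computed as (226 - 107)(10.5) - (1/2)(1)(10.5)^2), a change of 105.4861.

105.49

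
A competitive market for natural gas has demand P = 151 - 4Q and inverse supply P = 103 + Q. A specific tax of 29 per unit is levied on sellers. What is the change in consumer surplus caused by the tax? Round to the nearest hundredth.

Pre-tax equilibrium: 151 - 4Q = 103 + Q gives Q* = 9.6, P* = 112.6.
With the tax, sellers need 29 more per unit: 151 - 4Q = 103 + Q + 29, so Q_t = 3.8. Buyers pay P_b = 135.8; sellers receive P_s = P_b - 29 = 106.8.
CS falls from (1/2)(9.6)(38.4) = 184.32 to (1/2)(3.8)(15.2) = 28.88, a change of -155.44.

-155.44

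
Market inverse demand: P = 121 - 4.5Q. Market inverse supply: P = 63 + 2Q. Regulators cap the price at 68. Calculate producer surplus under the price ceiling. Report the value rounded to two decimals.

6.25

Free-market equilibrium: 121 - 4.5Q = 63 + 2Q gives Q* = 8.9231, P* = 80.8462.
At the ceiling price 68, quantity supplied is (68 - 63)/2 = 2.5; supply is the short side, so Q = 2.5 trades at P = 68.
PS is the triangle above supply below 68: (1/2)(2.5)(68 - 63) = 6.25.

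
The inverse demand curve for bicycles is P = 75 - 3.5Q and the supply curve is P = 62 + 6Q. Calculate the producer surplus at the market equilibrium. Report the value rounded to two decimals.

5.62

Setting demand equal to supply, 13 = 9.5Q, so Q* = 1.3684 and P* = 70.2105.
Producer surplus is the triangle above supply below P*: (1/2)(1.3684)(70.2105 - 62) = (1/2)(1.3684)(8.2105) = 5.6177.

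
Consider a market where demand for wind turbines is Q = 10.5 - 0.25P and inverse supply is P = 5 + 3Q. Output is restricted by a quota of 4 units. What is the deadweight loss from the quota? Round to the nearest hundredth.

Rewriting demand in inverse form: P = 42 - 4Q.
Unrestricted equilibrium: Q* = (42 - 5)/(4 + 3) = 5.2857.
At Q = 4 the demand price is 42 - 4(4) = 26 and the supply price is 5 + 3(4) = 17.
Deadweight loss is the triangle between the curves from 4 to 5.2857: (1/2)(26 - 17)(5.2857 - 4) = 5.7857.

5.79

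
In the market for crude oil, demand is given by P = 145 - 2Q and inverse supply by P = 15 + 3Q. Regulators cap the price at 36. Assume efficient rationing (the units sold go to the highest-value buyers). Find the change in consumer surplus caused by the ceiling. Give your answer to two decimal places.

38.00

Without the control, 145 - 2Q = 15 + 3Q so Q* = 26 and P* = 93.
At the ceiling price 36, quantity supplied is (36 - 15)/3 = 7; supply is the short side, so Q = 7 trades at P = 36.
CS goes from (1/2)(26)(52) = 676 to 714 (computed as (145 - 36)(7) - (1/2)(2)(7)^2), a change of 38.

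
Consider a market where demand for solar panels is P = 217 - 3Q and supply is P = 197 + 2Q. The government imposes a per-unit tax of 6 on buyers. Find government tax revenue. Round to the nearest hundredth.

16.80

Pre-tax equilibrium: 217 - 3Q = 197 + 2Q gives Q* = 4, P* = 205.
A tax on buyers shifts demand down by 6: (217 - 6) - 3Q = 197 + 2Q, so Q_t = 2.8. Buyers pay P_b = 208.6; sellers receive P_s = P_b - 6 = 202.6.
Revenue is the tax times quantity traded: 6 x 2.8 = 16.8.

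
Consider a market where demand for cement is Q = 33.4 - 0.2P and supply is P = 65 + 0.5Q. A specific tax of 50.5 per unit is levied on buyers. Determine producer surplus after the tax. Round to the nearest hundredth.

21.92

Rewriting demand in inverse form: P = 167 - 5Q.
Pre-tax equilibrium: 167 - 5Q = 65 + 0.5Q gives Q* = 18.5455, P* = 74.2727.
A tax on buyers shifts demand down by 50.5: (167 - 50.5) - 5Q = 65 + 0.5Q, so Q_t = 9.3636. Buyers pay P_b = 120.1818; sellers receive P_s = P_b - 50.5 = 69.6818.
PS = (1/2)(Q_t)(P_s - 65) = (1/2)(9.3636)(4.6818) = 21.9194.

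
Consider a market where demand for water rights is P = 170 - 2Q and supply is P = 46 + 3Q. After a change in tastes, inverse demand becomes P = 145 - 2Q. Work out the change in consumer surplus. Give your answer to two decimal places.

-223.00

Initial equilibrium: Q_0 = 24.8, P_0 = 120.4; CS_0 = (1/2)(24.8)(49.6) = 615.04, PS_0 = (1/2)(24.8)(74.4) = 922.56.
New equilibrium: 145 - 2Q = 46 + 3Q gives Q_1 = 19.8, P_1 = 105.4; CS_1 = 392.04, PS_1 = 588.06.
Change in consumer surplus = 392.04 - 615.04 = -223.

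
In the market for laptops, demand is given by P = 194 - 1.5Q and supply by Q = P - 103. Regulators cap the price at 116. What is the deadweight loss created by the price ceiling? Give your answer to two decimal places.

684.45

Rewriting supply in inverse form: P = 103 + Q.
Free-market equilibrium: 194 - 1.5Q = 103 + Q gives Q* = 36.4, P* = 139.4.
At the ceiling price 116, quantity supplied is (116 - 103)/1 = 13; supply is the short side, so Q = 13 trades at P = 116.
At Q = 13 the demand price is 174.5 and the supply price is 116. Deadweight loss is the triangle between the curves from 13 to 36.4: (1/2)(174.5 - 116)(36.4 - 13) = 684.45.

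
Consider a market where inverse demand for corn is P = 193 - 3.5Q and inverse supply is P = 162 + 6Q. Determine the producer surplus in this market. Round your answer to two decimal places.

31.94

Set 193 - 3.5Q = 162 + 6Q, which gives 31 = 9.5Q, so Q* = 3.2632 and P* = 193 - 3.5(3.2632) = 181.5789.
PS is the area between P* and the supply curve from 0 to Q*: (1/2)(3.2632)(19.5789) = 31.9446.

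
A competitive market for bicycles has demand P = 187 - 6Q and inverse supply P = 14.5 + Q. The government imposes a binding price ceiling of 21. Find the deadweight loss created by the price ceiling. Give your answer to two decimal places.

1152.07

Without the control, 187 - 6Q = 14.5 + Q so Q* = 24.6429 and P* = 39.1429.
At P = 21, sellers supply (21 - 14.5)/1 = 6.5 while buyers want more, so the quantity traded is 6.5 at price 21.
At Q = 6.5 the demand price is 148 and the supply price is 21. Deadweight loss is the triangle between the curves from 6.5 to 24.6429: (1/2)(148 - 21)(24.6429 - 6.5) = 1152.0714.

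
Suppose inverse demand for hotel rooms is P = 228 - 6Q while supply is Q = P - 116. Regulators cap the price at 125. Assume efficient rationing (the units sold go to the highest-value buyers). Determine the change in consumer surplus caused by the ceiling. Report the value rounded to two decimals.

Rewriting supply in inverse form: P = 116 + Q.
Without the control, 228 - 6Q = 116 + Q so Q* = 16 and P* = 132.
At the ceiling price 125, quantity supplied is (125 - 116)/1 = 9; supply is the short side, so Q = 9 trades at P = 125.
CS goes from (1/2)(16)(96) = 768 to 684 (computed as (228 - 125)(9) - (1/2)(6)(9)^2), a change of -84.

-84.00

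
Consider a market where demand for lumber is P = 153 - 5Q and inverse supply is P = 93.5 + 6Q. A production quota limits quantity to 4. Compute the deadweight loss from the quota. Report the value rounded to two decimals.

Without the quota, 153 - 5Q = 93.5 + 6Q gives Q* = 5.4091.
At Q = 4 the demand price is 153 - 5(4) = 133 and the supply price is 93.5 + 6(4) = 117.5.
DWL = (1/2)(gap between curves at 4) x (Q* - 4) = (1/2)(15.5)(1.4091) = 10.9205.

10.92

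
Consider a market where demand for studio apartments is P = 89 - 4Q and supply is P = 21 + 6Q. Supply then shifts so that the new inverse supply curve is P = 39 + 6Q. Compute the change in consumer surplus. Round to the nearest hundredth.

-42.48

Initial equilibrium: Q_0 = 6.8, P_0 = 61.8; CS_0 = (1/2)(6.8)(27.2) = 92.48, PS_0 = (1/2)(6.8)(40.8) = 138.72.
New equilibrium: 89 - 4Q = 39 + 6Q gives Q_1 = 5, P_1 = 69; CS_1 = 50, PS_1 = 75.
Change in consumer surplus = 50 - 92.48 = -42.48.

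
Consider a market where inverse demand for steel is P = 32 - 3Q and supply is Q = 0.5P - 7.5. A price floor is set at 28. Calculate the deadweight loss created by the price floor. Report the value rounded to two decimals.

Rewriting supply in inverse form: P = 15 + 2Q.
Without the control, 32 - 3Q = 15 + 2Q so Q* = 3.4 and P* = 21.8.
At the floor price 28, quantity demanded is (32 - 28)/3 = 1.3333; demand is the short side, so Q = 1.3333 trades at P = 28.
The lost-trades triangle has base Q* - 1.3333 = 2.0667 and height equal to the gap between the curves at Q = 1.3333, which is 28 - 17.6667 = 10.3333. DWL = (1/2)(2.0667)(10.3333) = 10.6778.

10.68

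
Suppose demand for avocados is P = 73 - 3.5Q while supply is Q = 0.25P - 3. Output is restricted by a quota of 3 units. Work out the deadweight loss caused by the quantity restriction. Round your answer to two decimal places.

Rewriting supply in inverse form: P = 12 + 4Q.
Unrestricted equilibrium: Q* = (73 - 12)/(3.5 + 4) = 8.1333.
At Q = 3 the demand price is 73 - 3.5(3) = 62.5 and the supply price is 12 + 4(3) = 24.
Deadweight loss is the triangle between the curves from 3 to 8.1333: (1/2)(62.5 - 24)(8.1333 - 3) = 98.8167.

98.82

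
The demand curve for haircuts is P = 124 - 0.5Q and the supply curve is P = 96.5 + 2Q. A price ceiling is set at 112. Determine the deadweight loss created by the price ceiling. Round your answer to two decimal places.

Free-market equilibrium: 124 - 0.5Q = 96.5 + 2Q gives Q* = 11, P* = 118.5.
At the ceiling price 112, quantity supplied is (112 - 96.5)/2 = 7.75; supply is the short side, so Q = 7.75 trades at P = 112.
The lost-trades triangle has base Q* - 7.75 = 3.25 and height equal to the gap between the curves at Q = 7.75, which is 120.125 - 112 = 8.125. DWL = (1/2)(3.25)(8.125) = 13.2031.

13.20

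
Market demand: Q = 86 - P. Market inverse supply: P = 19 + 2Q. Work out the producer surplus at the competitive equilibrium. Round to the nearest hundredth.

498.78

Rewriting demand in inverse form: P = 86 - Q.
Set 86 - Q = 19 + 2Q, which gives 67 = 3Q, so Q* = 22.3333 and P* = 86 - (22.3333) = 63.6667.
The supply curve's price intercept is 19, so PS = (1/2)(Q*)(P* - 19) = (1/2)(22.3333)(44.6667) = 498.7778.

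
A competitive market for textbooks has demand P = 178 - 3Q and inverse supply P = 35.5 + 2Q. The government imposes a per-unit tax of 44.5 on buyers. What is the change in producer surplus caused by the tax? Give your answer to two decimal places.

-428.09

Pre-tax equilibrium: 178 - 3Q = 35.5 + 2Q gives Q* = 28.5, P* = 92.5.
A tax on buyers shifts demand down by 44.5: (178 - 44.5) - 3Q = 35.5 + 2Q, so Q_t = 19.6. Buyers pay P_b = 119.2; sellers receive P_s = P_b - 44.5 = 74.7.
Producers lose the trapezoid between P_s and P* out to Q_t plus the triangle from Q_t to Q*: change in PS = 384.16 - 812.25 = -428.09.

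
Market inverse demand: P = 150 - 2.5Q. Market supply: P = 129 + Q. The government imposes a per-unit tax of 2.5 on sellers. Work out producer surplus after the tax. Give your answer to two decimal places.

13.97

Without the tax, 150 - 2.5Q = 129 + Q so Q* = 6 and P* = 135.
A tax on sellers shifts supply up by 2.5: 150 - 2.5Q = 129 + Q + 2.5, so Q_t = 5.2857. Buyers pay P_b = 136.7857; sellers receive P_s = P_b - 2.5 = 134.2857.
PS = (1/2)(Q_t)(P_s - 129) = (1/2)(5.2857)(5.2857) = 13.9694.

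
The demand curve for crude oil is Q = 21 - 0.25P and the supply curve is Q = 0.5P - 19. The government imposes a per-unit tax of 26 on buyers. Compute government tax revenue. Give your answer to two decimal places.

86.67

Rewriting demand in inverse form: P = 84 - 4Q.
Rewriting supply in inverse form: P = 38 + 2Q.
Without the tax, 84 - 4Q = 38 + 2Q so Q* = 7.6667 and P* = 53.3333.
A tax on buyers shifts demand down by 26: (84 - 26) - 4Q = 38 + 2Q, so Q_t = 3.3333. Buyers pay P_b = 70.6667; sellers receive P_s = P_b - 26 = 44.6667.
Tax revenue = t x Q_t = 26 x 3.3333 = 86.6667.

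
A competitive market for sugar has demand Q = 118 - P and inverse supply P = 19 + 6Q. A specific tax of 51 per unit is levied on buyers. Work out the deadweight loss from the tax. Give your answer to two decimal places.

185.79

Rewriting demand in inverse form: P = 118 - Q.
Without the tax, 118 - Q = 19 + 6Q so Q* = 14.1429 and P* = 103.8571.
With the tax, buyers' net willingness to pay falls by 51: (118 - 51) - Q = 19 + 6Q, so Q_t = 6.8571. Buyers pay P_b = 111.1429; sellers receive P_s = P_b - 51 = 60.1429.
Deadweight loss is the triangle between the curves from Q_t to Q*: (1/2)(14.1429 - 6.8571)(51) = 185.7857.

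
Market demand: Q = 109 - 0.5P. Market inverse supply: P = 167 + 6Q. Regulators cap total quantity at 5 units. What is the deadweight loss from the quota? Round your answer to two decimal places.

Rewriting demand in inverse form: P = 218 - 2Q.
Unrestricted equilibrium: Q* = (218 - 167)/(2 + 6) = 6.375.
At Q = 5 the demand price is 218 - 2(5) = 208 and the supply price is 167 + 6(5) = 197.
DWL = (1/2)(gap between curves at 5) x (Q* - 5) = (1/2)(11)(1.375) = 7.5625.

7.56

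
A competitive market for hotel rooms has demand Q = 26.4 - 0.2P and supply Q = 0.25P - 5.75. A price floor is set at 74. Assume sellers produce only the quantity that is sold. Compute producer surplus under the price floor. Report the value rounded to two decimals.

322.48

Rewriting demand in inverse form: P = 132 - 5Q.
Rewriting supply in inverse form: P = 23 + 4Q.
Free-market equilibrium: 132 - 5Q = 23 + 4Q gives Q* = 12.1111, P* = 71.4444.
At the floor price 74, quantity demanded is (132 - 74)/5 = 11.6; demand is the short side, so Q = 11.6 trades at P = 74.
The supply price at Q = 11.6 is 69.4. PS is the trapezoid between 74 and supply over [0, 11.6]: (1/2)[(74 - 23) + (74 - 69.4)](11.6) = 322.48.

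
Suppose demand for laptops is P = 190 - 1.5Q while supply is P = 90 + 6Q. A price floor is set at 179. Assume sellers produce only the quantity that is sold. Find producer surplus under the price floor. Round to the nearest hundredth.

491.33

Without the control, 190 - 1.5Q = 90 + 6Q so Q* = 13.3333 and P* = 170.
At the floor price 179, quantity demanded is (190 - 179)/1.5 = 7.3333; demand is the short side, so Q = 7.3333 trades at P = 179.
The supply price at Q = 7.3333 is 134. PS is the trapezoid between 179 and supply over [0, 7.3333]: (1/2)[(179 - 90) + (179 - 134)](7.3333) = 491.3333.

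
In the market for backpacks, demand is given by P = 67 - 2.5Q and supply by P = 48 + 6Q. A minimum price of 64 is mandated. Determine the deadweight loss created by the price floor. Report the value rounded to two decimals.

Free-market equilibrium: 67 - 2.5Q = 48 + 6Q gives Q* = 2.2353, P* = 61.4118.
At the floor price 64, quantity demanded is (67 - 64)/2.5 = 1.2; demand is the short side, so Q = 1.2 trades at P = 64.
The lost-trades triangle has base Q* - 1.2 = 1.0353 and height equal to the gap between the curves at Q = 1.2, which is 64 - 55.2 = 8.8. DWL = (1/2)(1.0353)(8.8) = 4.5553.

4.56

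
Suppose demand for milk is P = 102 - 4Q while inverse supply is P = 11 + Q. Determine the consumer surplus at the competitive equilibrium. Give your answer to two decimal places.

662.48

Set 102 - 4Q = 11 + Q, which gives 91 = 5Q, so Q* = 18.2 and P* = 102 - 4(18.2) = 29.2.
Consumer surplus is the triangle under demand above P*: (1/2)(18.2)(102 - 29.2) = (1/2)(18.2)(72.8) = 662.48.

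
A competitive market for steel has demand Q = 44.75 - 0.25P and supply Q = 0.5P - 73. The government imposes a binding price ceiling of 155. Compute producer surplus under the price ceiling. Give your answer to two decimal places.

20.25

Rewriting demand in inverse form: P = 179 - 4Q.
Rewriting supply in inverse form: P = 146 + 2Q.
Without the control, 179 - 4Q = 146 + 2Q so Q* = 5.5 and P* = 157.
At P = 155, sellers supply (155 - 146)/2 = 4.5 while buyers want more, so the quantity traded is 4.5 at price 155.
PS is the triangle above supply below 155: (1/2)(4.5)(155 - 146) = 20.25.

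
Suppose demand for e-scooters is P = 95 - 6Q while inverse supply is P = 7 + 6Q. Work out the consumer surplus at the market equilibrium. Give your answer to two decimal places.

161.33

Setting demand equal to supply, 88 = 12Q, so Q* = 7.3333 and P* = 51.
The demand choke price is 95, so CS = (1/2)(Q*)(95 - P*) = (1/2)(7.3333)(44) = 161.3333.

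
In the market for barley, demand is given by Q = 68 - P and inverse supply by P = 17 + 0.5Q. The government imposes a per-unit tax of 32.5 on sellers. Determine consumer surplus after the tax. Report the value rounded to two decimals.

76.06

Rewriting demand in inverse form: P = 68 - Q.
Pre-tax equilibrium: 68 - Q = 17 + 0.5Q gives Q* = 34, P* = 34.
With the tax, sellers need 32.5 more per unit: 68 - Q = 17 + 0.5Q + 32.5, so Q_t = 12.3333. Buyers pay P_b = 55.6667; sellers receive P_s = P_b - 32.5 = 23.1667.
Consumer surplus is the triangle under demand above P_b: (1/2)(12.3333)(68 - 55.6667) = 76.0556.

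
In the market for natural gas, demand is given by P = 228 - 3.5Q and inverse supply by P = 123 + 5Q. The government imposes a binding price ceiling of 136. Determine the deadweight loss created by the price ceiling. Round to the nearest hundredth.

404.26

Free-market equilibrium: 228 - 3.5Q = 123 + 5Q gives Q* = 12.3529, P* = 184.7647.
At the ceiling price 136, quantity supplied is (136 - 123)/5 = 2.6; supply is the short side, so Q = 2.6 trades at P = 136.
The lost-trades triangle has base Q* - 2.6 = 9.7529 and height equal to the gap between the curves at Q = 2.6, which is 218.9 - 136 = 82.9. DWL = (1/2)(9.7529)(82.9) = 404.2594.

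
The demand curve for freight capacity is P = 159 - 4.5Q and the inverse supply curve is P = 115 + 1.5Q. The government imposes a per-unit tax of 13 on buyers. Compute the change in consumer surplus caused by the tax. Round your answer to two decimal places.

Without the tax, 159 - 4.5Q = 115 + 1.5Q so Q* = 7.3333 and P* = 126.
With the tax, buyers' net willingness to pay falls by 13: (159 - 13) - 4.5Q = 115 + 1.5Q, so Q_t = 5.1667. Buyers pay P_b = 135.75; sellers receive P_s = P_b - 13 = 122.75.
Consumers lose the trapezoid between P* and P_b out to Q_t plus the triangle from Q_t to Q*: change in CS = 60.0625 - 121 = -60.9375.

-60.94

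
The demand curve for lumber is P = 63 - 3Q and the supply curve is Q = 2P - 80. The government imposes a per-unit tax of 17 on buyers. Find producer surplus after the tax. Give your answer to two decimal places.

0.73

Rewriting supply in inverse form: P = 40 + 0.5Q.
Pre-tax equilibrium: 63 - 3Q = 40 + 0.5Q gives Q* = 6.5714, P* = 43.2857.
A tax on buyers shifts demand down by 17: (63 - 17) - 3Q = 40 + 0.5Q, so Q_t = 1.7143. Buyers pay P_b = 57.8571; sellers receive P_s = P_b - 17 = 40.8571.
PS = (1/2)(Q_t)(P_s - 40) = (1/2)(1.7143)(0.8571) = 0.7347.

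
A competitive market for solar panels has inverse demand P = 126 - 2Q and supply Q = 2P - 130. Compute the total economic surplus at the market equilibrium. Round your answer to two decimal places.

744.20

Rewriting supply in inverse form: P = 65 + 0.5Q.
Setting demand equal to supply, 61 = 2.5Q, so Q* = 24.4 and P* = 77.2.
CS = (1/2)(24.4)(48.8) = 595.36 and PS = (1/2)(24.4)(12.2) = 148.84, so total surplus = 744.2.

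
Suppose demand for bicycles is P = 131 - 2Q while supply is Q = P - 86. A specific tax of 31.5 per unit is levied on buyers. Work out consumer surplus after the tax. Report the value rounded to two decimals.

Rewriting supply in inverse form: P = 86 + Q.
Without the tax, 131 - 2Q = 86 + Q so Q* = 15 and P* = 101.
A tax on buyers shifts demand down by 31.5: (131 - 31.5) - 2Q = 86 + Q, so Q_t = 4.5. Buyers pay P_b = 122; sellers receive P_s = P_b - 31.5 = 90.5.
CS = (1/2)(Q_t)(131 - P_b) = (1/2)(4.5)(9) = 20.25.

20.25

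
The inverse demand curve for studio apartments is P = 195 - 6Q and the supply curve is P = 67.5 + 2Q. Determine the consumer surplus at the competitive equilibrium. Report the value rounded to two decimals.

762.01

Equilibrium: 195 - 6Q = 67.5 + 2Q, so Q* = 15.9375 and P* = 99.375.
CS is the area between the demand curve and P* from 0 to Q*: (1/2)(15.9375)(95.625) = 762.0117.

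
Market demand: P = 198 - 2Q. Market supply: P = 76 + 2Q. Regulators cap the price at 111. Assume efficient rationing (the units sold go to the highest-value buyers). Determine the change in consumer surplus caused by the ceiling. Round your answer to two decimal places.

286.00

Without the control, 198 - 2Q = 76 + 2Q so Q* = 30.5 and P* = 137.
At P = 111, sellers supply (111 - 76)/2 = 17.5 while buyers want more, so the quantity traded is 17.5 at price 111.
CS goes from (1/2)(30.5)(61) = 930.25 to 1216.25 (computed as (198 - 111)(17.5) - (1/2)(2)(17.5)^2), a change of 286.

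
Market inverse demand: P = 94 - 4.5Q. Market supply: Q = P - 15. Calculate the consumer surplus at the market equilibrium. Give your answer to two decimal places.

464.21

Rewriting supply in inverse form: P = 15 + Q.
Equilibrium: 94 - 4.5Q = 15 + Q, so Q* = 14.3636 and P* = 29.3636.
Consumer surplus is the triangle under demand above P*: (1/2)(14.3636)(94 - 29.3636) = (1/2)(14.3636)(64.6364) = 464.2066.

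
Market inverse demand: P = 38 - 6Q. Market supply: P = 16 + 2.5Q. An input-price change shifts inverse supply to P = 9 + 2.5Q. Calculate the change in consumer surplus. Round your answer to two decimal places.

14.82

Initial equilibrium: Q_0 = 2.5882, P_0 = 22.4706; CS_0 = (1/2)(2.5882)(15.5294) = 20.0969, PS_0 = (1/2)(2.5882)(6.4706) = 8.3737.
New equilibrium: 38 - 6Q = 9 + 2.5Q gives Q_1 = 3.4118, P_1 = 17.5294; CS_1 = 34.9204, PS_1 = 14.5502.
Change in consumer surplus = 34.9204 - 20.0969 = 14.8235.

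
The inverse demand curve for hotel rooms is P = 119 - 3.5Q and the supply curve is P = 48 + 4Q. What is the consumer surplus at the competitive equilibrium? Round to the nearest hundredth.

Setting demand equal to supply, 71 = 7.5Q, so Q* = 9.4667 and P* = 85.8667.
The demand choke price is 119, so CS = (1/2)(Q*)(119 - P*) = (1/2)(9.4667)(33.1333) = 156.8311.

156.83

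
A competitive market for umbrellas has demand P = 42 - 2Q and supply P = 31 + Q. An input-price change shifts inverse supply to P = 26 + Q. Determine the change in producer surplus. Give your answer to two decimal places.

7.50

Initial equilibrium: Q_0 = 3.6667, P_0 = 34.6667; CS_0 = (1/2)(3.6667)(7.3333) = 13.4444, PS_0 = (1/2)(3.6667)(3.6667) = 6.7222.
New equilibrium: 42 - 2Q = 26 + Q gives Q_1 = 5.3333, P_1 = 31.3333; CS_1 = 28.4444, PS_1 = 14.2222.
Change in producer surplus = 14.2222 - 6.7222 = 7.5.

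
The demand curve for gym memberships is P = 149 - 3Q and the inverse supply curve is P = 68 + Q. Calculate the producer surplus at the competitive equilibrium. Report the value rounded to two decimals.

205.03

Equilibrium: 149 - 3Q = 68 + Q, so Q* = 20.25 and P* = 88.25.
The supply curve's price intercept is 68, so PS = (1/2)(Q*)(P* - 68) = (1/2)(20.25)(20.25) = 205.0312.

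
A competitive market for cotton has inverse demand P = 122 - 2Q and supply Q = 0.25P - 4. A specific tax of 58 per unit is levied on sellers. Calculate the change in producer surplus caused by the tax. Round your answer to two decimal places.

-496.22

Rewriting supply in inverse form: P = 16 + 4Q.
Pre-tax equilibrium: 122 - 2Q = 16 + 4Q gives Q* = 17.6667, P* = 86.6667.
With the tax, sellers need 58 more per unit: 122 - 2Q = 16 + 4Q + 58, so Q_t = 8. Buyers pay P_b = 106; sellers receive P_s = P_b - 58 = 48.
PS falls from (1/2)(17.6667)(70.6667) = 624.2222 to (1/2)(8)(32) = 128, a change of -496.2222.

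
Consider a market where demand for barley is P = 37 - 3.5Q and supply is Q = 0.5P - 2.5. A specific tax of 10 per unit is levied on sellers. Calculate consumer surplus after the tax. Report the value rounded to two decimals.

28.00

Rewriting supply in inverse form: P = 5 + 2Q.
Without the tax, 37 - 3.5Q = 5 + 2Q so Q* = 5.8182 and P* = 16.6364.
With the tax, sellers need 10 more per unit: 37 - 3.5Q = 5 + 2Q + 10, so Q_t = 4. Buyers pay P_b = 23; sellers receive P_s = P_b - 10 = 13.
CS = (1/2)(Q_t)(37 - P_b) = (1/2)(4)(14) = 28.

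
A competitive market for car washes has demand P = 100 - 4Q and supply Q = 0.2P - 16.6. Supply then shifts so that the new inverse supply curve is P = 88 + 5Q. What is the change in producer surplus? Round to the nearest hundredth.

-4.48

Rewriting supply in inverse form: P = 83 + 5Q.
Initial equilibrium: Q_0 = 1.8889, P_0 = 92.4444; CS_0 = (1/2)(1.8889)(7.5556) = 7.1358, PS_0 = (1/2)(1.8889)(9.4444) = 8.9198.
New equilibrium: 100 - 4Q = 88 + 5Q gives Q_1 = 1.3333, P_1 = 94.6667; CS_1 = 3.5556, PS_1 = 4.4444.
Change in producer surplus = 4.4444 - 8.9198 = -4.4753.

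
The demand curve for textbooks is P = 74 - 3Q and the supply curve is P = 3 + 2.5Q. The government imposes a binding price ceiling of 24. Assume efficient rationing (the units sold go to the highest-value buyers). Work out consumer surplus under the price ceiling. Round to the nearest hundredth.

314.16

Without the control, 74 - 3Q = 3 + 2.5Q so Q* = 12.9091 and P* = 35.2727.
At the ceiling price 24, quantity supplied is (24 - 3)/2.5 = 8.4; supply is the short side, so Q = 8.4 trades at P = 24.
The demand price at Q = 8.4 is 48.8. CS is the trapezoid between demand and 24 over [0, 8.4]: (1/2)[(74 - 24) + (48.8 - 24)](8.4) = 314.16.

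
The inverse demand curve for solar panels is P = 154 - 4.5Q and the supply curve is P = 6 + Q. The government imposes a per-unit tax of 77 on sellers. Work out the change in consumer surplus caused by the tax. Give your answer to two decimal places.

-1254.27

Without the tax, 154 - 4.5Q = 6 + Q so Q* = 26.9091 and P* = 32.9091.
With the tax, sellers need 77 more per unit: 154 - 4.5Q = 6 + Q + 77, so Q_t = 12.9091. Buyers pay P_b = 95.9091; sellers receive P_s = P_b - 77 = 18.9091.
CS falls from (1/2)(26.9091)(121.0909) = 1629.2231 to (1/2)(12.9091)(58.0909) = 374.9504, a change of -1254.2727.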